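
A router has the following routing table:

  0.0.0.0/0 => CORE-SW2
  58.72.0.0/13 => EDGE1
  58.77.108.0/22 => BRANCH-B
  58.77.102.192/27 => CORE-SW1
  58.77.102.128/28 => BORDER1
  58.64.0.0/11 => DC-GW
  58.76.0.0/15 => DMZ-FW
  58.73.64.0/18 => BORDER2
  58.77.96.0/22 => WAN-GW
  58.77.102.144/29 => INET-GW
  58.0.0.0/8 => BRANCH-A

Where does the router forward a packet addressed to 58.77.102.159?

DMZ-FW

Routes whose prefix contains 58.77.102.159:
  0.0.0.0/0 (default, matches everything) -> CORE-SW2
  58.0.0.0/8 (58.0.0.0 - 58.255.255.255) -> BRANCH-A
  58.64.0.0/11 (58.64.0.0 - 58.95.255.255) -> DC-GW
  58.72.0.0/13 (58.72.0.0 - 58.79.255.255) -> EDGE1
  58.76.0.0/15 (58.76.0.0 - 58.77.255.255) -> DMZ-FW
More-specific entries that do NOT match:
  58.77.102.144/29 (58.77.102.144 - 58.77.102.151) does not contain 58.77.102.159
  58.77.102.128/28 (58.77.102.128 - 58.77.102.143) does not contain 58.77.102.159
  58.77.102.192/27 (58.77.102.192 - 58.77.102.223) does not contain 58.77.102.159
  58.77.108.0/22 (58.77.108.0 - 58.77.111.255) does not contain 58.77.102.159
  58.77.96.0/22 (58.77.96.0 - 58.77.99.255) does not contain 58.77.102.159
  58.73.64.0/18 (58.73.64.0 - 58.73.127.255) does not contain 58.77.102.159
Longest matching prefix is /15 -> next hop DMZ-FW.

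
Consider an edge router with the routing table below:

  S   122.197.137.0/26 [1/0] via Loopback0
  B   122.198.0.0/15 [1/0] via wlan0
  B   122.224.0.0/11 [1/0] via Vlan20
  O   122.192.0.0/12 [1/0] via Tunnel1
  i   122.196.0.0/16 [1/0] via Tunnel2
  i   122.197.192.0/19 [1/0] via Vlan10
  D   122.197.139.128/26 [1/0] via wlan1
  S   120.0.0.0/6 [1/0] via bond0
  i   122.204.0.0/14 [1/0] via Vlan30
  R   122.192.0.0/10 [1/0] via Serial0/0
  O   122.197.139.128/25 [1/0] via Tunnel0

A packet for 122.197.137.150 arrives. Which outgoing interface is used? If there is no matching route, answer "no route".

Routes whose prefix contains 122.197.137.150:
  120.0.0.0/6 (120.0.0.0 - 123.255.255.255) -> bond0
  122.192.0.0/10 (122.192.0.0 - 122.255.255.255) -> Serial0/0
  122.192.0.0/12 (122.192.0.0 - 122.207.255.255) -> Tunnel1
More-specific entries that do NOT match:
  122.197.137.0/26 (122.197.137.0 - 122.197.137.63) does not contain 122.197.137.150
  122.197.139.128/26 (122.197.139.128 - 122.197.139.191) does not contain 122.197.137.150
  122.197.139.128/25 (122.197.139.128 - 122.197.139.255) does not contain 122.197.137.150
  122.197.192.0/19 (122.197.192.0 - 122.197.223.255) does not contain 122.197.137.150
  122.196.0.0/16 (122.196.0.0 - 122.196.255.255) does not contain 122.197.137.150
  122.198.0.0/15 (122.198.0.0 - 122.199.255.255) does not contain 122.197.137.150
  122.204.0.0/14 (122.204.0.0 - 122.207.255.255) does not contain 122.197.137.150
Longest matching prefix is /12 -> interface Tunnel1.

Tunnel1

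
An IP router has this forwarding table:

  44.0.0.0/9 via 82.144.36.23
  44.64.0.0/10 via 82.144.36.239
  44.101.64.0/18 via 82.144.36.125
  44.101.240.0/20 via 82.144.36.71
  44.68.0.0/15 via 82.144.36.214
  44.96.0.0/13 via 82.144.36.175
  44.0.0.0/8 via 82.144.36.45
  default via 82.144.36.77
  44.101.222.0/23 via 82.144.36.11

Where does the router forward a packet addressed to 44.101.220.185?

82.144.36.175

Routes whose prefix contains 44.101.220.185:
  0.0.0.0/0 (default, matches everything) -> 82.144.36.77
  44.0.0.0/8 (44.0.0.0 - 44.255.255.255) -> 82.144.36.45
  44.0.0.0/9 (44.0.0.0 - 44.127.255.255) -> 82.144.36.23
  44.64.0.0/10 (44.64.0.0 - 44.127.255.255) -> 82.144.36.239
  44.96.0.0/13 (44.96.0.0 - 44.103.255.255) -> 82.144.36.175
More-specific entries that do NOT match:
  44.101.222.0/23 (44.101.222.0 - 44.101.223.255) does not contain 44.101.220.185
  44.101.240.0/20 (44.101.240.0 - 44.101.255.255) does not contain 44.101.220.185
  44.101.64.0/18 (44.101.64.0 - 44.101.127.255) does not contain 44.101.220.185
  44.68.0.0/15 (44.68.0.0 - 44.69.255.255) does not contain 44.101.220.185
Longest matching prefix is /13 -> next hop 82.144.36.175.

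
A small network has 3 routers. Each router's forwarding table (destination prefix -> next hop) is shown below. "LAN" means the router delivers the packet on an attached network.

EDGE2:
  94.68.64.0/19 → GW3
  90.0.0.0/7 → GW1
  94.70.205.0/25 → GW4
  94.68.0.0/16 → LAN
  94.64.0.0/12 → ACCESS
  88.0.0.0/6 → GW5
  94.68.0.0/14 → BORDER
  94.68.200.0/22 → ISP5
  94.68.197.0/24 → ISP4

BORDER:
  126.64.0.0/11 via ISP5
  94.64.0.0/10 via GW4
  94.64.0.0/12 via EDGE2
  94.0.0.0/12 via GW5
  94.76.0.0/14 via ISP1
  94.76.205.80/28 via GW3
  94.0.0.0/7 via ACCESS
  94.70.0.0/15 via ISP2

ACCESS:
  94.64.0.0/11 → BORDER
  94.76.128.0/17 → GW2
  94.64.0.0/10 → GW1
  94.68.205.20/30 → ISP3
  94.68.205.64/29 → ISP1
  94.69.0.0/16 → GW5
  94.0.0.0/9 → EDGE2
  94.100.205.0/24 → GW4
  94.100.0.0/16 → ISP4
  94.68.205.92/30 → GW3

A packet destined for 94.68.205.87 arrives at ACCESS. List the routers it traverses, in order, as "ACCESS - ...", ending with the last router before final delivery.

At ACCESS: longest match for 94.68.205.87 is 94.64.0.0/11 -> BORDER
At BORDER: longest match for 94.68.205.87 is 94.64.0.0/12 -> EDGE2
At EDGE2: longest match for 94.68.205.87 is 94.68.0.0/16 -> LAN

ACCESS - BORDER - EDGE2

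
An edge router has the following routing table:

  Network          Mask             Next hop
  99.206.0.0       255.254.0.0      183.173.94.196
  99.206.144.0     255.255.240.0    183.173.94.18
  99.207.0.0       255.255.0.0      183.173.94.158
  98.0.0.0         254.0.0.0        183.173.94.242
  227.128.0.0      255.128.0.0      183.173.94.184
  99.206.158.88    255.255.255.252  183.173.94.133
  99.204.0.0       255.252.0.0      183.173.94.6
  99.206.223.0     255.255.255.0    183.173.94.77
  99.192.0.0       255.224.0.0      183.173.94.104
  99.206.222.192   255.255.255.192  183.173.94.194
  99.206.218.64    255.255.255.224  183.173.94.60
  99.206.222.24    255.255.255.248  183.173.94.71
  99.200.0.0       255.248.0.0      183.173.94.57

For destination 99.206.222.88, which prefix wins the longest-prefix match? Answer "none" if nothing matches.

Entries matching 99.206.222.88:
  98.0.0.0/7 (98.0.0.0 - 99.255.255.255)
  99.192.0.0/11 (99.192.0.0 - 99.223.255.255)
  99.200.0.0/13 (99.200.0.0 - 99.207.255.255)
  99.204.0.0/14 (99.204.0.0 - 99.207.255.255)
  99.206.0.0/15 (99.206.0.0 - 99.207.255.255)
Most specific is 99.206.0.0/15.

99.206.0.0/15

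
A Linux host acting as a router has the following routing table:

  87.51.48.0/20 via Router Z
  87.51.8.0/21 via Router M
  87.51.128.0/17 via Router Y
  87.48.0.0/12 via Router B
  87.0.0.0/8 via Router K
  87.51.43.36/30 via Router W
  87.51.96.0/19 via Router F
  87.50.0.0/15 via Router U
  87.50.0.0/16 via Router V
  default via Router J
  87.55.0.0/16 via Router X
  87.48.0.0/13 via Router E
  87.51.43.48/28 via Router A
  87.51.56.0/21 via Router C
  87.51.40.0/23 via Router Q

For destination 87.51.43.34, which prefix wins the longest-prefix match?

Entries matching 87.51.43.34:
  0.0.0.0/0 (default, matches everything)
  87.0.0.0/8 (87.0.0.0 - 87.255.255.255)
  87.48.0.0/12 (87.48.0.0 - 87.63.255.255)
  87.48.0.0/13 (87.48.0.0 - 87.55.255.255)
  87.50.0.0/15 (87.50.0.0 - 87.51.255.255)
Most specific is 87.50.0.0/15.

87.50.0.0/15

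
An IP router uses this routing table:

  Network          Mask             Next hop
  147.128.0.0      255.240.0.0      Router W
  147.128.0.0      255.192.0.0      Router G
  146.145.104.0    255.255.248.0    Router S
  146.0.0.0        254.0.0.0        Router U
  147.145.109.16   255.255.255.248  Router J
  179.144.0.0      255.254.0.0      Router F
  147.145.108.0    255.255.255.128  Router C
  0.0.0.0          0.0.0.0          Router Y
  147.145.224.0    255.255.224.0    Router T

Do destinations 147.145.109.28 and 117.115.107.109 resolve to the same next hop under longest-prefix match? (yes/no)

147.145.109.28: longest match 147.128.0.0/10 -> Router G
117.115.107.109: longest match 0.0.0.0/0 -> Router Y

no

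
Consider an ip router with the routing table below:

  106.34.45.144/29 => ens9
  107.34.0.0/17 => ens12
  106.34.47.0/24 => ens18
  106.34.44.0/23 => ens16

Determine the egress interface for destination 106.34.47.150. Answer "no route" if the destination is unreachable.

ens18

Routes whose prefix contains 106.34.47.150:
  106.34.47.0/24 (106.34.47.0 - 106.34.47.255) -> ens18
More-specific entries that do NOT match:
  106.34.45.144/29 (106.34.45.144 - 106.34.45.151) does not contain 106.34.47.150
Longest matching prefix is /24 -> interface ens18.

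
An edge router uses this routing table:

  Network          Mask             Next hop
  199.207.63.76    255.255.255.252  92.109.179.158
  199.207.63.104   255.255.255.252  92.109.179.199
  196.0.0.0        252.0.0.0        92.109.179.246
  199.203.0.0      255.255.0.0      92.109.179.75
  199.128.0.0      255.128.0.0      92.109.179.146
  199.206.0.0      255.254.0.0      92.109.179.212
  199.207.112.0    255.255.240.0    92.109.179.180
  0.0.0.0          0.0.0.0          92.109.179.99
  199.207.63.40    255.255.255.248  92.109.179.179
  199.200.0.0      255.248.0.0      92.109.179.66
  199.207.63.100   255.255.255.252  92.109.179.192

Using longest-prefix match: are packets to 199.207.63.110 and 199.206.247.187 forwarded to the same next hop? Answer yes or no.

yes

199.207.63.110: longest match 199.206.0.0/15 -> 92.109.179.212
199.206.247.187: longest match 199.206.0.0/15 -> 92.109.179.212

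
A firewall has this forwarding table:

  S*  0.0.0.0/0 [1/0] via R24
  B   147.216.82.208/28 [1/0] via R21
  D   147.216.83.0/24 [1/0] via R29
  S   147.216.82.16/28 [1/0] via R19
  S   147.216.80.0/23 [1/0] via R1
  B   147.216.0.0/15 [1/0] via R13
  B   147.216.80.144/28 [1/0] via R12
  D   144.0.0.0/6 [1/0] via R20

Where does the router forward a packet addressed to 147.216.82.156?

R13

Routes whose prefix contains 147.216.82.156:
  0.0.0.0/0 (default, matches everything) -> R24
  144.0.0.0/6 (144.0.0.0 - 147.255.255.255) -> R20
  147.216.0.0/15 (147.216.0.0 - 147.217.255.255) -> R13
More-specific entries that do NOT match:
  147.216.82.208/28 (147.216.82.208 - 147.216.82.223) does not contain 147.216.82.156
  147.216.82.16/28 (147.216.82.16 - 147.216.82.31) does not contain 147.216.82.156
  147.216.80.144/28 (147.216.80.144 - 147.216.80.159) does not contain 147.216.82.156
  147.216.83.0/24 (147.216.83.0 - 147.216.83.255) does not contain 147.216.82.156
  147.216.80.0/23 (147.216.80.0 - 147.216.81.255) does not contain 147.216.82.156
Longest matching prefix is /15 -> next hop R13.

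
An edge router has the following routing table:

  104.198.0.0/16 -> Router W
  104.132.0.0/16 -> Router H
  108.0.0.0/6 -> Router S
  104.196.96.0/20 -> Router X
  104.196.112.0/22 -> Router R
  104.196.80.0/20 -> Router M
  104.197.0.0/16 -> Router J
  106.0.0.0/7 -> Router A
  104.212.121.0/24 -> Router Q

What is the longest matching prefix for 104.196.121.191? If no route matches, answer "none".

104.196.121.191 is outside every listed prefix and there is no default route.

none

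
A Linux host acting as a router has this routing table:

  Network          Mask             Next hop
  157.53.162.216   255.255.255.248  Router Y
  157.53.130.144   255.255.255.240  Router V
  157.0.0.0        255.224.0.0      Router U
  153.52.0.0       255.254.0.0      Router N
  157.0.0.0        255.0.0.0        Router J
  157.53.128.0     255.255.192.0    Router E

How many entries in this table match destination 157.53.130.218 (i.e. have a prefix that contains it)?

2

Prefixes containing 157.53.130.218:
  157.0.0.0/8 (157.0.0.0 - 157.255.255.255)
  157.53.128.0/18 (157.53.128.0 - 157.53.191.255)
Total matching entries: 2.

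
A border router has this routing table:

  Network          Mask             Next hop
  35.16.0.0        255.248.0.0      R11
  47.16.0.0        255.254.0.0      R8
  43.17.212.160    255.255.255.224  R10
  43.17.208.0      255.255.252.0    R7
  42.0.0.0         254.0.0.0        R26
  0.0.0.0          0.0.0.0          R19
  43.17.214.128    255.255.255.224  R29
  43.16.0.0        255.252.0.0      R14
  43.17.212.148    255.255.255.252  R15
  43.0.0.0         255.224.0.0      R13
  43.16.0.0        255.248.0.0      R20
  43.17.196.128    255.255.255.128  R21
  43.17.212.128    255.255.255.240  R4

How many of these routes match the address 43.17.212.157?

5

Prefixes containing 43.17.212.157:
  0.0.0.0/0 (default, matches everything)
  42.0.0.0/7 (42.0.0.0 - 43.255.255.255)
  43.0.0.0/11 (43.0.0.0 - 43.31.255.255)
  43.16.0.0/13 (43.16.0.0 - 43.23.255.255)
  43.16.0.0/14 (43.16.0.0 - 43.19.255.255)
Total matching entries: 5.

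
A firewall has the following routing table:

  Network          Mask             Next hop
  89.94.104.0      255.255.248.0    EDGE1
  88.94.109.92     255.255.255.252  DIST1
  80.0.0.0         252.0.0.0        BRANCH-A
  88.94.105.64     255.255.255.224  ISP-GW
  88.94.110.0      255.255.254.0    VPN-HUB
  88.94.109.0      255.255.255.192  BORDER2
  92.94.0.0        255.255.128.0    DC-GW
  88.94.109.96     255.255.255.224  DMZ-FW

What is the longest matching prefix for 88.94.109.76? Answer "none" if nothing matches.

none

88.94.109.76 is outside every listed prefix and there is no default route.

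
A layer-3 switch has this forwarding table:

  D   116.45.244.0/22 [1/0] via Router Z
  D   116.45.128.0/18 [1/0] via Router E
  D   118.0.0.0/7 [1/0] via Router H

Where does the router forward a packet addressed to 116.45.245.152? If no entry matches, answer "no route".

Router Z

Routes whose prefix contains 116.45.245.152:
  116.45.244.0/22 (116.45.244.0 - 116.45.247.255) -> Router Z
Longest matching prefix is /22 -> next hop Router Z.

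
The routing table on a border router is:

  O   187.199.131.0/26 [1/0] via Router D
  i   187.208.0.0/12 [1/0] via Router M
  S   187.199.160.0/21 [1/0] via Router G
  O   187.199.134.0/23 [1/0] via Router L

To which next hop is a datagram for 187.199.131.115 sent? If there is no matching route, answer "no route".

no route

No entry's prefix contains 187.199.131.115; there is no default route.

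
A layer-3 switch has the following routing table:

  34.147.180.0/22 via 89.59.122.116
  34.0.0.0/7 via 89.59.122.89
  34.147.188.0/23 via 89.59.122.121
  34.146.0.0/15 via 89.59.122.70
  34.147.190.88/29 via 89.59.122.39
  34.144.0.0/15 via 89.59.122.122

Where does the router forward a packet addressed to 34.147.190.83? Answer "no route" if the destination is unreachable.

Routes whose prefix contains 34.147.190.83:
  34.0.0.0/7 (34.0.0.0 - 35.255.255.255) -> 89.59.122.89
  34.146.0.0/15 (34.146.0.0 - 34.147.255.255) -> 89.59.122.70
More-specific entries that do NOT match:
  34.147.190.88/29 (34.147.190.88 - 34.147.190.95) does not contain 34.147.190.83
  34.147.188.0/23 (34.147.188.0 - 34.147.189.255) does not contain 34.147.190.83
  34.147.180.0/22 (34.147.180.0 - 34.147.183.255) does not contain 34.147.190.83
Longest matching prefix is /15 -> next hop 89.59.122.70.

89.59.122.70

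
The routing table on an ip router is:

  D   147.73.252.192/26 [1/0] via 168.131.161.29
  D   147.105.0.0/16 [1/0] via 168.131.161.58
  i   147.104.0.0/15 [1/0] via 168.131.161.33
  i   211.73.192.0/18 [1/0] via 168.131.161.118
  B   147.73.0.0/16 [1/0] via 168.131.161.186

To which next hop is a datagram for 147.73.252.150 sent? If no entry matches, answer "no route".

Routes whose prefix contains 147.73.252.150:
  147.73.0.0/16 (147.73.0.0 - 147.73.255.255) -> 168.131.161.186
More-specific entries that do NOT match:
  147.73.252.192/26 (147.73.252.192 - 147.73.252.255) does not contain 147.73.252.150
  211.73.192.0/18 (211.73.192.0 - 211.73.255.255) does not contain 147.73.252.150
Longest matching prefix is /16 -> next hop 168.131.161.186.

168.131.161.186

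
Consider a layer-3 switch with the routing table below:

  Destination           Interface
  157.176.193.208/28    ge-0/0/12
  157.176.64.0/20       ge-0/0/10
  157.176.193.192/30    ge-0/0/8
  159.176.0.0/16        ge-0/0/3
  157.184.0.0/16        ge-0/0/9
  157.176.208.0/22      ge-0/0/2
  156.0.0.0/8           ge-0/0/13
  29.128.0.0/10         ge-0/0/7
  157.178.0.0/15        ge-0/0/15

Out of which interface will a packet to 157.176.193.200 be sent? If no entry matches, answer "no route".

No entry's prefix contains 157.176.193.200; there is no default route.

no route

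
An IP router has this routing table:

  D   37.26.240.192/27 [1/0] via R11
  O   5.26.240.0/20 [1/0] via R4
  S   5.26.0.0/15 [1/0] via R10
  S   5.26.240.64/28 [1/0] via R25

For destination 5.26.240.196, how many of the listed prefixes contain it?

Prefixes containing 5.26.240.196:
  5.26.0.0/15 (5.26.0.0 - 5.27.255.255)
  5.26.240.0/20 (5.26.240.0 - 5.26.255.255)
Total matching entries: 2.

2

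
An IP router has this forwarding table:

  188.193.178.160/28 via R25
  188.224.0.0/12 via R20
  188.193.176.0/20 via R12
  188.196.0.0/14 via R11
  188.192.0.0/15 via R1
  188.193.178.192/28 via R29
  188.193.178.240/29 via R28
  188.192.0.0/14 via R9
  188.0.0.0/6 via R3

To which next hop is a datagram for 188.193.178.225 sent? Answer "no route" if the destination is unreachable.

Routes whose prefix contains 188.193.178.225:
  188.0.0.0/6 (188.0.0.0 - 191.255.255.255) -> R3
  188.192.0.0/14 (188.192.0.0 - 188.195.255.255) -> R9
  188.192.0.0/15 (188.192.0.0 - 188.193.255.255) -> R1
  188.193.176.0/20 (188.193.176.0 - 188.193.191.255) -> R12
More-specific entries that do NOT match:
  188.193.178.240/29 (188.193.178.240 - 188.193.178.247) does not contain 188.193.178.225
  188.193.178.160/28 (188.193.178.160 - 188.193.178.175) does not contain 188.193.178.225
  188.193.178.192/28 (188.193.178.192 - 188.193.178.207) does not contain 188.193.178.225
Longest matching prefix is /20 -> next hop R12.

R12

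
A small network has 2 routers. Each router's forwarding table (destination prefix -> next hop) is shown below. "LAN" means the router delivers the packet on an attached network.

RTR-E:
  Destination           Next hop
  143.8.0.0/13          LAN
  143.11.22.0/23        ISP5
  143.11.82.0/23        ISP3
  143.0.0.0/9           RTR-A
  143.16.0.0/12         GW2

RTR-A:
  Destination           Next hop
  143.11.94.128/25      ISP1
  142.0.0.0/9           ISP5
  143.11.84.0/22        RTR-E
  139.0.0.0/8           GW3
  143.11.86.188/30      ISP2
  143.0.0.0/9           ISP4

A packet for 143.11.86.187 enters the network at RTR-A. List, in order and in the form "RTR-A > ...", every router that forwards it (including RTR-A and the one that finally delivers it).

At RTR-A: longest match for 143.11.86.187 is 143.11.84.0/22 -> RTR-E
At RTR-E: longest match for 143.11.86.187 is 143.8.0.0/13 -> LAN

RTR-A > RTR-E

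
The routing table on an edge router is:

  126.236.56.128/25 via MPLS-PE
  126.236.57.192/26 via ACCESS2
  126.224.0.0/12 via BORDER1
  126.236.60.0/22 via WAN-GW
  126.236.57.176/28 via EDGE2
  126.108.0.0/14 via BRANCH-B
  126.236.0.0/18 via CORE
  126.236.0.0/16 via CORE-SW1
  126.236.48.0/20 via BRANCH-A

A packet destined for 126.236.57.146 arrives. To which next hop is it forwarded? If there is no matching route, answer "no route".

BRANCH-A

Routes whose prefix contains 126.236.57.146:
  126.224.0.0/12 (126.224.0.0 - 126.239.255.255) -> BORDER1
  126.236.0.0/16 (126.236.0.0 - 126.236.255.255) -> CORE-SW1
  126.236.0.0/18 (126.236.0.0 - 126.236.63.255) -> CORE
  126.236.48.0/20 (126.236.48.0 - 126.236.63.255) -> BRANCH-A
More-specific entries that do NOT match:
  126.236.57.176/28 (126.236.57.176 - 126.236.57.191) does not contain 126.236.57.146
  126.236.57.192/26 (126.236.57.192 - 126.236.57.255) does not contain 126.236.57.146
  126.236.56.128/25 (126.236.56.128 - 126.236.56.255) does not contain 126.236.57.146
  126.236.60.0/22 (126.236.60.0 - 126.236.63.255) does not contain 126.236.57.146
Longest matching prefix is /20 -> next hop BRANCH-A.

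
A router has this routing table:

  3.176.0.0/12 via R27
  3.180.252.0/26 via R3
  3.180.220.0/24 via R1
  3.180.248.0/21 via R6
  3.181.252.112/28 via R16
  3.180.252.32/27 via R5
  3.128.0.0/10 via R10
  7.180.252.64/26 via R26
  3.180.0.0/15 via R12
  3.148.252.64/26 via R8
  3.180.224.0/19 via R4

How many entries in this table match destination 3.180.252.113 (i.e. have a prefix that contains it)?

Prefixes containing 3.180.252.113:
  3.128.0.0/10 (3.128.0.0 - 3.191.255.255)
  3.176.0.0/12 (3.176.0.0 - 3.191.255.255)
  3.180.0.0/15 (3.180.0.0 - 3.181.255.255)
  3.180.224.0/19 (3.180.224.0 - 3.180.255.255)
  3.180.248.0/21 (3.180.248.0 - 3.180.255.255)
Total matching entries: 5.

5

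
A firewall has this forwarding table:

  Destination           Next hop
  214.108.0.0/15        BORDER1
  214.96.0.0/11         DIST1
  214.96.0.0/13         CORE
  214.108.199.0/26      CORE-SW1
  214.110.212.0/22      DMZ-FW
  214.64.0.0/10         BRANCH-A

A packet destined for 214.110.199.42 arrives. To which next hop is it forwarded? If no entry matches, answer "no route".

Routes whose prefix contains 214.110.199.42:
  214.64.0.0/10 (214.64.0.0 - 214.127.255.255) -> BRANCH-A
  214.96.0.0/11 (214.96.0.0 - 214.127.255.255) -> DIST1
More-specific entries that do NOT match:
  214.108.199.0/26 (214.108.199.0 - 214.108.199.63) does not contain 214.110.199.42
  214.110.212.0/22 (214.110.212.0 - 214.110.215.255) does not contain 214.110.199.42
  214.108.0.0/15 (214.108.0.0 - 214.109.255.255) does not contain 214.110.199.42
  214.96.0.0/13 (214.96.0.0 - 214.103.255.255) does not contain 214.110.199.42
Longest matching prefix is /11 -> next hop DIST1.

DIST1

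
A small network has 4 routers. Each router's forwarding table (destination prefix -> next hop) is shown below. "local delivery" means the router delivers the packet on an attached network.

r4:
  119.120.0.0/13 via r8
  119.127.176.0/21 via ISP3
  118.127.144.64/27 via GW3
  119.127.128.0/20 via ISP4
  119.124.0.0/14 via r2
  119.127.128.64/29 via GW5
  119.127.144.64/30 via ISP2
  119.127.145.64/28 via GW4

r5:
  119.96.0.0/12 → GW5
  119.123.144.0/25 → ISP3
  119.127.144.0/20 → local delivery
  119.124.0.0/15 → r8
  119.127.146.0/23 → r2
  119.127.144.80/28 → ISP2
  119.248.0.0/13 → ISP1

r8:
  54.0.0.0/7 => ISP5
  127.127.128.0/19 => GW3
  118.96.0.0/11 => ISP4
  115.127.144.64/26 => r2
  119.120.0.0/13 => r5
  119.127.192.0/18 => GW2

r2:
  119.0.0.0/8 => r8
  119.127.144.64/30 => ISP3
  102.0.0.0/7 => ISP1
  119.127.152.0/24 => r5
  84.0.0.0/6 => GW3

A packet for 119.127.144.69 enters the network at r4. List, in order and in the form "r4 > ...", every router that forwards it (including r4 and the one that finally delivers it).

At r4: longest match for 119.127.144.69 is 119.124.0.0/14 -> r2
At r2: longest match for 119.127.144.69 is 119.0.0.0/8 -> r8
At r8: longest match for 119.127.144.69 is 119.120.0.0/13 -> r5
At r5: longest match for 119.127.144.69 is 119.127.144.0/20 -> local delivery

r4 > r2 > r8 > r5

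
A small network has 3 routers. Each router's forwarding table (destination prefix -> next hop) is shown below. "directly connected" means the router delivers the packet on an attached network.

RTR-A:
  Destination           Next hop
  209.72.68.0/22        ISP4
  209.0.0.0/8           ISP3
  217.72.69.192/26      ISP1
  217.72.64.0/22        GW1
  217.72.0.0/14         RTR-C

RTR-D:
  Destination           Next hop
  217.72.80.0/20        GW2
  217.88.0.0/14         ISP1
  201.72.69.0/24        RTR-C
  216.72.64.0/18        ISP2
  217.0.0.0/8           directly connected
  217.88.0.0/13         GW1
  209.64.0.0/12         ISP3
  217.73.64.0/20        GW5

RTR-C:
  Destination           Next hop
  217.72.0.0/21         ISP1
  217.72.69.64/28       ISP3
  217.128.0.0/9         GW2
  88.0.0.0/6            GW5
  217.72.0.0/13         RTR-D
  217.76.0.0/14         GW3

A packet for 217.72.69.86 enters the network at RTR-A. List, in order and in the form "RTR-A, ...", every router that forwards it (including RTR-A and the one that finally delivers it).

At RTR-A: longest match for 217.72.69.86 is 217.72.0.0/14 -> RTR-C
At RTR-C: longest match for 217.72.69.86 is 217.72.0.0/13 -> RTR-D
At RTR-D: longest match for 217.72.69.86 is 217.0.0.0/8 -> directly connected

RTR-A, RTR-C, RTR-D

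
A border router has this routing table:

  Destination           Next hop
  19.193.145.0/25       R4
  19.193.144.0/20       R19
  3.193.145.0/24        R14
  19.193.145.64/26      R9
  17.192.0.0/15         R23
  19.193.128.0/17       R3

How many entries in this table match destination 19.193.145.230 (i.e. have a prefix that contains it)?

2

Prefixes containing 19.193.145.230:
  19.193.128.0/17 (19.193.128.0 - 19.193.255.255)
  19.193.144.0/20 (19.193.144.0 - 19.193.159.255)
Total matching entries: 2.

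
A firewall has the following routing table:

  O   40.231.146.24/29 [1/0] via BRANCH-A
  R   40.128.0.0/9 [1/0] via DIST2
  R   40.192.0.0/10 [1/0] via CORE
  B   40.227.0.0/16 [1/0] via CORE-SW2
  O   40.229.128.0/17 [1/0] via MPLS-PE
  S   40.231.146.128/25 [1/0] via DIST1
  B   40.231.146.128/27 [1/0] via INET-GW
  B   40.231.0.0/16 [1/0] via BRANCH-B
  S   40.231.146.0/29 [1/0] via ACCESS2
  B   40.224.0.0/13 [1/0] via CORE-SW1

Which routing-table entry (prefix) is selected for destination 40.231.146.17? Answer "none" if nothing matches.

40.231.0.0/16

Entries matching 40.231.146.17:
  40.128.0.0/9 (40.128.0.0 - 40.255.255.255)
  40.192.0.0/10 (40.192.0.0 - 40.255.255.255)
  40.224.0.0/13 (40.224.0.0 - 40.231.255.255)
  40.231.0.0/16 (40.231.0.0 - 40.231.255.255)
Most specific is 40.231.0.0/16.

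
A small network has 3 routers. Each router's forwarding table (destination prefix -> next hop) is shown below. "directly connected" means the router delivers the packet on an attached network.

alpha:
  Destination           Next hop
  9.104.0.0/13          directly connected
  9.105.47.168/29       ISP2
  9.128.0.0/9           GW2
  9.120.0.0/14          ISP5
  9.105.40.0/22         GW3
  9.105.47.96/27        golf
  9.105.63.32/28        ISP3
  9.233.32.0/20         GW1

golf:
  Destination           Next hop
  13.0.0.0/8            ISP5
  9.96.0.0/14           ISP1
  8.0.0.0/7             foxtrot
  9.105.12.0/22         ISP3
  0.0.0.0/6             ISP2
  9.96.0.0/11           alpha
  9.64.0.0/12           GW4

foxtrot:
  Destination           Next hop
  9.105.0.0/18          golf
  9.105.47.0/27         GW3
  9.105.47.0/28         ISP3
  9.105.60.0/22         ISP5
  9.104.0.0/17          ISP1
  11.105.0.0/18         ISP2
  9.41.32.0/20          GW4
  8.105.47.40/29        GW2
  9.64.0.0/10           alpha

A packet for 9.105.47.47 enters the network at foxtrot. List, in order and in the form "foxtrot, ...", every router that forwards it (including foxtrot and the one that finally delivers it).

At foxtrot: longest match for 9.105.47.47 is 9.105.0.0/18 -> golf
At golf: longest match for 9.105.47.47 is 9.96.0.0/11 -> alpha
At alpha: longest match for 9.105.47.47 is 9.104.0.0/13 -> directly connected

foxtrot, golf, alpha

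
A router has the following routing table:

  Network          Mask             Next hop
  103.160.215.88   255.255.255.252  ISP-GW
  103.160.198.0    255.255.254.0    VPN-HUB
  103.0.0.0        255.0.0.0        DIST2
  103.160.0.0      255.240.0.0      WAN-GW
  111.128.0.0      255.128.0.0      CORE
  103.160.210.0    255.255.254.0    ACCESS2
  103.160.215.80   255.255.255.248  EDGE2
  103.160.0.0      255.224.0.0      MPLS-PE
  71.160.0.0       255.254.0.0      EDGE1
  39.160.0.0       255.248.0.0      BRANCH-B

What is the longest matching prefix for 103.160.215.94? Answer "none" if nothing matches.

103.160.0.0/12

Entries matching 103.160.215.94:
  103.0.0.0/8 (103.0.0.0 - 103.255.255.255)
  103.160.0.0/11 (103.160.0.0 - 103.191.255.255)
  103.160.0.0/12 (103.160.0.0 - 103.175.255.255)
Most specific is 103.160.0.0/12.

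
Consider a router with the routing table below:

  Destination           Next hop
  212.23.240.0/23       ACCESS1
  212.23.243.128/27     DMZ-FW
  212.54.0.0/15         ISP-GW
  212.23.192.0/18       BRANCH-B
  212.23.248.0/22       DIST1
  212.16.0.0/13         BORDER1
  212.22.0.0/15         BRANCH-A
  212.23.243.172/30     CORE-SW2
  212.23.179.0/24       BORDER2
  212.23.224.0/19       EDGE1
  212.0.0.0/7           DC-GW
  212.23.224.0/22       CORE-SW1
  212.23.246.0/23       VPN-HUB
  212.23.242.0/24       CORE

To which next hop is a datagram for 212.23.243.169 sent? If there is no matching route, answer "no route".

Routes whose prefix contains 212.23.243.169:
  212.0.0.0/7 (212.0.0.0 - 213.255.255.255) -> DC-GW
  212.16.0.0/13 (212.16.0.0 - 212.23.255.255) -> BORDER1
  212.22.0.0/15 (212.22.0.0 - 212.23.255.255) -> BRANCH-A
  212.23.192.0/18 (212.23.192.0 - 212.23.255.255) -> BRANCH-B
  212.23.224.0/19 (212.23.224.0 - 212.23.255.255) -> EDGE1
More-specific entries that do NOT match:
  212.23.243.172/30 (212.23.243.172 - 212.23.243.175) does not contain 212.23.243.169
  212.23.243.128/27 (212.23.243.128 - 212.23.243.159) does not contain 212.23.243.169
  212.23.179.0/24 (212.23.179.0 - 212.23.179.255) does not contain 212.23.243.169
  212.23.242.0/24 (212.23.242.0 - 212.23.242.255) does not contain 212.23.243.169
  212.23.240.0/23 (212.23.240.0 - 212.23.241.255) does not contain 212.23.243.169
  212.23.246.0/23 (212.23.246.0 - 212.23.247.255) does not contain 212.23.243.169
  212.23.248.0/22 (212.23.248.0 - 212.23.251.255) does not contain 212.23.243.169
  212.23.224.0/22 (212.23.224.0 - 212.23.227.255) does not contain 212.23.243.169
Longest matching prefix is /19 -> next hop EDGE1.

EDGE1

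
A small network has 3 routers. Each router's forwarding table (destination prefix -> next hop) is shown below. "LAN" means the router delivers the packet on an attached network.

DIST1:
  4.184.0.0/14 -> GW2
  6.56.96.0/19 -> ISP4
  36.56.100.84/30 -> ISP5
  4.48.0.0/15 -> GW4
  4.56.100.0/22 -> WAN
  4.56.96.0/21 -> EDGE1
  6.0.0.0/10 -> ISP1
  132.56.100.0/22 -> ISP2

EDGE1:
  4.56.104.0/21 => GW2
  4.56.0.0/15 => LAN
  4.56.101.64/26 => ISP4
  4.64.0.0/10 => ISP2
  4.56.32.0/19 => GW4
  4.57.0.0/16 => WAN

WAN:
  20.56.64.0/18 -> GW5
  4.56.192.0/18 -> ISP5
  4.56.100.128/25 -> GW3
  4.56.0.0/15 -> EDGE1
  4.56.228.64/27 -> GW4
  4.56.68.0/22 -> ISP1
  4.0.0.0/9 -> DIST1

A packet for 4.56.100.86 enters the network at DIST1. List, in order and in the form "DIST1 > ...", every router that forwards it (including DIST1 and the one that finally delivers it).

DIST1 > WAN > EDGE1

At DIST1: longest match for 4.56.100.86 is 4.56.100.0/22 -> WAN
At WAN: longest match for 4.56.100.86 is 4.56.0.0/15 -> EDGE1
At EDGE1: longest match for 4.56.100.86 is 4.56.0.0/15 -> LAN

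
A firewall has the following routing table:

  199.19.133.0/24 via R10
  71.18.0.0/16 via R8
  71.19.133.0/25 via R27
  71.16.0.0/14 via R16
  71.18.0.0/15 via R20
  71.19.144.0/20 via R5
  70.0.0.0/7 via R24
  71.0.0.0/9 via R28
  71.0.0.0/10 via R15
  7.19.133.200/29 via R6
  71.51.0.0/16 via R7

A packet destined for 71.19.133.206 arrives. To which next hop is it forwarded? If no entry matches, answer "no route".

Routes whose prefix contains 71.19.133.206:
  70.0.0.0/7 (70.0.0.0 - 71.255.255.255) -> R24
  71.0.0.0/9 (71.0.0.0 - 71.127.255.255) -> R28
  71.0.0.0/10 (71.0.0.0 - 71.63.255.255) -> R15
  71.16.0.0/14 (71.16.0.0 - 71.19.255.255) -> R16
  71.18.0.0/15 (71.18.0.0 - 71.19.255.255) -> R20
More-specific entries that do NOT match:
  7.19.133.200/29 (7.19.133.200 - 7.19.133.207) does not contain 71.19.133.206
  71.19.133.0/25 (71.19.133.0 - 71.19.133.127) does not contain 71.19.133.206
  199.19.133.0/24 (199.19.133.0 - 199.19.133.255) does not contain 71.19.133.206
  71.19.144.0/20 (71.19.144.0 - 71.19.159.255) does not contain 71.19.133.206
  71.18.0.0/16 (71.18.0.0 - 71.18.255.255) does not contain 71.19.133.206
  71.51.0.0/16 (71.51.0.0 - 71.51.255.255) does not contain 71.19.133.206
Longest matching prefix is /15 -> next hop R20.

R20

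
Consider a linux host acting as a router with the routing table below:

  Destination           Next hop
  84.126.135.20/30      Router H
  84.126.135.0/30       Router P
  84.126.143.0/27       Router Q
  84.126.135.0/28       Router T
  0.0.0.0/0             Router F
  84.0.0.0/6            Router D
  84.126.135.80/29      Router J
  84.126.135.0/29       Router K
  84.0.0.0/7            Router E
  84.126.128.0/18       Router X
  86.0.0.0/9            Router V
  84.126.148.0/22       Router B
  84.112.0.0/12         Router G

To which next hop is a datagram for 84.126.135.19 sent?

Routes whose prefix contains 84.126.135.19:
  0.0.0.0/0 (default, matches everything) -> Router F
  84.0.0.0/6 (84.0.0.0 - 87.255.255.255) -> Router D
  84.0.0.0/7 (84.0.0.0 - 85.255.255.255) -> Router E
  84.112.0.0/12 (84.112.0.0 - 84.127.255.255) -> Router G
  84.126.128.0/18 (84.126.128.0 - 84.126.191.255) -> Router X
More-specific entries that do NOT match:
  84.126.135.20/30 (84.126.135.20 - 84.126.135.23) does not contain 84.126.135.19
  84.126.135.0/30 (84.126.135.0 - 84.126.135.3) does not contain 84.126.135.19
  84.126.135.80/29 (84.126.135.80 - 84.126.135.87) does not contain 84.126.135.19
  84.126.135.0/29 (84.126.135.0 - 84.126.135.7) does not contain 84.126.135.19
  84.126.135.0/28 (84.126.135.0 - 84.126.135.15) does not contain 84.126.135.19
  84.126.143.0/27 (84.126.143.0 - 84.126.143.31) does not contain 84.126.135.19
  84.126.148.0/22 (84.126.148.0 - 84.126.151.255) does not contain 84.126.135.19
Longest matching prefix is /18 -> next hop Router X.

Router X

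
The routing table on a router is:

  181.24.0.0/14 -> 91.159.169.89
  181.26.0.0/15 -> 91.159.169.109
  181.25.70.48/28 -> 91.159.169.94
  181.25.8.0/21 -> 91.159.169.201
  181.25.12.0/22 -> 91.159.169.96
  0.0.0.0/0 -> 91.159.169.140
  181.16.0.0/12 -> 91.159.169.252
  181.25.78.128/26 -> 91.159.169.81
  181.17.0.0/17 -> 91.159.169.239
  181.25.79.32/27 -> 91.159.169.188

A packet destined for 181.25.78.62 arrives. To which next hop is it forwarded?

Routes whose prefix contains 181.25.78.62:
  0.0.0.0/0 (default, matches everything) -> 91.159.169.140
  181.16.0.0/12 (181.16.0.0 - 181.31.255.255) -> 91.159.169.252
  181.24.0.0/14 (181.24.0.0 - 181.27.255.255) -> 91.159.169.89
More-specific entries that do NOT match:
  181.25.70.48/28 (181.25.70.48 - 181.25.70.63) does not contain 181.25.78.62
  181.25.79.32/27 (181.25.79.32 - 181.25.79.63) does not contain 181.25.78.62
  181.25.78.128/26 (181.25.78.128 - 181.25.78.191) does not contain 181.25.78.62
  181.25.12.0/22 (181.25.12.0 - 181.25.15.255) does not contain 181.25.78.62
  181.25.8.0/21 (181.25.8.0 - 181.25.15.255) does not contain 181.25.78.62
  181.17.0.0/17 (181.17.0.0 - 181.17.127.255) does not contain 181.25.78.62
  181.26.0.0/15 (181.26.0.0 - 181.27.255.255) does not contain 181.25.78.62
Longest matching prefix is /14 -> next hop 91.159.169.89.

91.159.169.89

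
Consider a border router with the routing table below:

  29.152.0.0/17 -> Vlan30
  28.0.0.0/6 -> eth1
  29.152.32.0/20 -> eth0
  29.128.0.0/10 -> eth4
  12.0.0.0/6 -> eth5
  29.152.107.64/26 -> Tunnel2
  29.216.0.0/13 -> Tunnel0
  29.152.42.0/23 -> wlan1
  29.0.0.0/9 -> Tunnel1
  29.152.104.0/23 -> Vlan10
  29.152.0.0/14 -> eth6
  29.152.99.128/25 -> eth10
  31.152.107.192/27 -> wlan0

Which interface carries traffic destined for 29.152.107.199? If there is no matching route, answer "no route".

Routes whose prefix contains 29.152.107.199:
  28.0.0.0/6 (28.0.0.0 - 31.255.255.255) -> eth1
  29.128.0.0/10 (29.128.0.0 - 29.191.255.255) -> eth4
  29.152.0.0/14 (29.152.0.0 - 29.155.255.255) -> eth6
  29.152.0.0/17 (29.152.0.0 - 29.152.127.255) -> Vlan30
More-specific entries that do NOT match:
  31.152.107.192/27 (31.152.107.192 - 31.152.107.223) does not contain 29.152.107.199
  29.152.107.64/26 (29.152.107.64 - 29.152.107.127) does not contain 29.152.107.199
  29.152.99.128/25 (29.152.99.128 - 29.152.99.255) does not contain 29.152.107.199
  29.152.42.0/23 (29.152.42.0 - 29.152.43.255) does not contain 29.152.107.199
  29.152.104.0/23 (29.152.104.0 - 29.152.105.255) does not contain 29.152.107.199
  29.152.32.0/20 (29.152.32.0 - 29.152.47.255) does not contain 29.152.107.199
Longest matching prefix is /17 -> interface Vlan30.

Vlan30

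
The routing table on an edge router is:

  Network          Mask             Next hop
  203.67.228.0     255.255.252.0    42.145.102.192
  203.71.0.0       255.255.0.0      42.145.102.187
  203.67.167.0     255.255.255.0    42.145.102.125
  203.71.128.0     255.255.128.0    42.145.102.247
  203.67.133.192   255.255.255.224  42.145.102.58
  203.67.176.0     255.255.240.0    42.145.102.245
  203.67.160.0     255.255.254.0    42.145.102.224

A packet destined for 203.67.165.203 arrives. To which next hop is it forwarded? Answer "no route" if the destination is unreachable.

no route

No entry's prefix contains 203.67.165.203; there is no default route.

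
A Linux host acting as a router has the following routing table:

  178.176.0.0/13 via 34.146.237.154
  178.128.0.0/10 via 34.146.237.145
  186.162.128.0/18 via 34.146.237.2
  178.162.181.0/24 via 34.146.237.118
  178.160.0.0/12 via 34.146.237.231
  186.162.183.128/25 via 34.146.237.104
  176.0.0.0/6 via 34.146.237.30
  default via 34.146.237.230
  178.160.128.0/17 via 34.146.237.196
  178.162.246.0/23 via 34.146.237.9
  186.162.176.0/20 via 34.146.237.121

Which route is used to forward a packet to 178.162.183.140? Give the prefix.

178.160.0.0/12

Entries matching 178.162.183.140:
  0.0.0.0/0 (default, matches everything)
  176.0.0.0/6 (176.0.0.0 - 179.255.255.255)
  178.128.0.0/10 (178.128.0.0 - 178.191.255.255)
  178.160.0.0/12 (178.160.0.0 - 178.175.255.255)
Most specific is 178.160.0.0/12.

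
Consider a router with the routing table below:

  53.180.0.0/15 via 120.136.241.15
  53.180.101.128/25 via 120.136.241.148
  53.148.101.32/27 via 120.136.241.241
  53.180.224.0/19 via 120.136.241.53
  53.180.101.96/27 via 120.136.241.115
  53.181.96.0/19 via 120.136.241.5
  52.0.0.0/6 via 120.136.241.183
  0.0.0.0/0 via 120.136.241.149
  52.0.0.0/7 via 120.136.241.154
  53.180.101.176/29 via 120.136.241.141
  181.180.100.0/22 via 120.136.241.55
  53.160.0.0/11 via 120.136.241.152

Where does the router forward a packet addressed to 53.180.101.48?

120.136.241.15

Routes whose prefix contains 53.180.101.48:
  0.0.0.0/0 (default, matches everything) -> 120.136.241.149
  52.0.0.0/6 (52.0.0.0 - 55.255.255.255) -> 120.136.241.183
  52.0.0.0/7 (52.0.0.0 - 53.255.255.255) -> 120.136.241.154
  53.160.0.0/11 (53.160.0.0 - 53.191.255.255) -> 120.136.241.152
  53.180.0.0/15 (53.180.0.0 - 53.181.255.255) -> 120.136.241.15
More-specific entries that do NOT match:
  53.180.101.176/29 (53.180.101.176 - 53.180.101.183) does not contain 53.180.101.48
  53.148.101.32/27 (53.148.101.32 - 53.148.101.63) does not contain 53.180.101.48
  53.180.101.96/27 (53.180.101.96 - 53.180.101.127) does not contain 53.180.101.48
  53.180.101.128/25 (53.180.101.128 - 53.180.101.255) does not contain 53.180.101.48
  181.180.100.0/22 (181.180.100.0 - 181.180.103.255) does not contain 53.180.101.48
  53.180.224.0/19 (53.180.224.0 - 53.180.255.255) does not contain 53.180.101.48
  53.181.96.0/19 (53.181.96.0 - 53.181.127.255) does not contain 53.180.101.48
Longest matching prefix is /15 -> next hop 120.136.241.15.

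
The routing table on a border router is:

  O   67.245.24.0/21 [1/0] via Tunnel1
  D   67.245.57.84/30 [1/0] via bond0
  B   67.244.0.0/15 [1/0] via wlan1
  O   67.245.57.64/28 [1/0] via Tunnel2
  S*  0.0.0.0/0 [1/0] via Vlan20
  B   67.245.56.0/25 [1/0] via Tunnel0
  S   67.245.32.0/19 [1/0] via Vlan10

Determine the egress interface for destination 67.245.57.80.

Routes whose prefix contains 67.245.57.80:
  0.0.0.0/0 (default, matches everything) -> Vlan20
  67.244.0.0/15 (67.244.0.0 - 67.245.255.255) -> wlan1
  67.245.32.0/19 (67.245.32.0 - 67.245.63.255) -> Vlan10
More-specific entries that do NOT match:
  67.245.57.84/30 (67.245.57.84 - 67.245.57.87) does not contain 67.245.57.80
  67.245.57.64/28 (67.245.57.64 - 67.245.57.79) does not contain 67.245.57.80
  67.245.56.0/25 (67.245.56.0 - 67.245.56.127) does not contain 67.245.57.80
  67.245.24.0/21 (67.245.24.0 - 67.245.31.255) does not contain 67.245.57.80
Longest matching prefix is /19 -> interface Vlan10.

Vlan10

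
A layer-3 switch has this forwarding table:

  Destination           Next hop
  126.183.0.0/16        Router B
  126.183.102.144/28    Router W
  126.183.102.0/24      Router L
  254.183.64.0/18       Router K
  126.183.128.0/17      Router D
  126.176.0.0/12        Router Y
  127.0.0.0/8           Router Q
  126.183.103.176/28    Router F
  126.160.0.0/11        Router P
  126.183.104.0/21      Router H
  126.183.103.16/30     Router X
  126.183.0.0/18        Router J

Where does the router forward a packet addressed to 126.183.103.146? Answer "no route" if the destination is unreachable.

Router B

Routes whose prefix contains 126.183.103.146:
  126.160.0.0/11 (126.160.0.0 - 126.191.255.255) -> Router P
  126.176.0.0/12 (126.176.0.0 - 126.191.255.255) -> Router Y
  126.183.0.0/16 (126.183.0.0 - 126.183.255.255) -> Router B
More-specific entries that do NOT match:
  126.183.103.16/30 (126.183.103.16 - 126.183.103.19) does not contain 126.183.103.146
  126.183.102.144/28 (126.183.102.144 - 126.183.102.159) does not contain 126.183.103.146
  126.183.103.176/28 (126.183.103.176 - 126.183.103.191) does not contain 126.183.103.146
  126.183.102.0/24 (126.183.102.0 - 126.183.102.255) does not contain 126.183.103.146
  126.183.104.0/21 (126.183.104.0 - 126.183.111.255) does not contain 126.183.103.146
  254.183.64.0/18 (254.183.64.0 - 254.183.127.255) does not contain 126.183.103.146
  126.183.0.0/18 (126.183.0.0 - 126.183.63.255) does not contain 126.183.103.146
  126.183.128.0/17 (126.183.128.0 - 126.183.255.255) does not contain 126.183.103.146
Longest matching prefix is /16 -> next hop Router B.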